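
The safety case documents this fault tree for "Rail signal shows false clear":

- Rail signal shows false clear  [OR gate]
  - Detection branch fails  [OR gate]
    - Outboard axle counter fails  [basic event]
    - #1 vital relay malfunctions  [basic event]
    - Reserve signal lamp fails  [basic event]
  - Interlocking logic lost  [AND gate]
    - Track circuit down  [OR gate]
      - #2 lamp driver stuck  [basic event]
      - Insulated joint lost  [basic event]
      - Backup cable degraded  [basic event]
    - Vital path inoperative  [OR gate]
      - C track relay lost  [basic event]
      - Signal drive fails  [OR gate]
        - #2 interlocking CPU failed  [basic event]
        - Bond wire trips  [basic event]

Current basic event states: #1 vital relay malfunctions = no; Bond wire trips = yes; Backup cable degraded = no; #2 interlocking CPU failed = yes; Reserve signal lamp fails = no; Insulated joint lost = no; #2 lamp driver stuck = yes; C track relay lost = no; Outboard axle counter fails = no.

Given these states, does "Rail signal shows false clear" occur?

Detection branch fails [OR]: Outboard axle counter fails=not, #1 vital relay malfunctions=not, Reserve signal lamp fails=not → no input occurs → does not occur.
Track circuit down [OR]: #2 lamp driver stuck=occurs, Insulated joint lost=not, Backup cable degraded=not → at least one input occurs → occurs.
Signal drive fails [OR]: #2 interlocking CPU failed=occurs, Bond wire trips=occurs → at least one input occurs → occurs.
Vital path inoperative [OR]: C track relay lost=not, Signal drive fails=occurs → at least one input occurs → occurs.
Interlocking logic lost [AND]: Track circuit down=occurs, Vital path inoperative=occurs → all inputs occur → occurs.
Rail signal shows false clear [OR]: Detection branch fails=not, Interlocking logic lost=occurs → at least one input occurs → occurs.

Yes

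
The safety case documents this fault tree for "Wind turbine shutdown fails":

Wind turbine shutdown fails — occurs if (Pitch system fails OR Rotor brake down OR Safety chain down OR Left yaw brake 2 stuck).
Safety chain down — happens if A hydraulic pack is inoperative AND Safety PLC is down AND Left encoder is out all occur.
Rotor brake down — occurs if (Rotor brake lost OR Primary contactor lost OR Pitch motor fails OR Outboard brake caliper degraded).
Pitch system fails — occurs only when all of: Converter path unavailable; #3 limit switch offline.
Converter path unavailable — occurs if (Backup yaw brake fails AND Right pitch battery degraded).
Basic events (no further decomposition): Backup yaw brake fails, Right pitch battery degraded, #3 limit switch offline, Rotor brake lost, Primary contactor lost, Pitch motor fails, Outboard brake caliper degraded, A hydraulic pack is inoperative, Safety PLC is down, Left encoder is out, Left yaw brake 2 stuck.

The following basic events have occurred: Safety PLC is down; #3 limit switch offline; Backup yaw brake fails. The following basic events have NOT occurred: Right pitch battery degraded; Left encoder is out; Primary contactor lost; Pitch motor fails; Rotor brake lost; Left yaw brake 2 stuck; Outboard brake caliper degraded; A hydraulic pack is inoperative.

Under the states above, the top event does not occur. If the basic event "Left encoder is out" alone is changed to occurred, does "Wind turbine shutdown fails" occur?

No

Counterfactual: set "Left encoder is out" to occurred.
Converter path unavailable [AND]: Backup yaw brake fails=occurs, Right pitch battery degraded=not → not all inputs occur → does not occur.
Pitch system fails [AND]: Converter path unavailable=not, #3 limit switch offline=occurs → not all inputs occur → does not occur.
Rotor brake down [OR]: Rotor brake lost=not, Primary contactor lost=not, Pitch motor fails=not, Outboard brake caliper degraded=not → no input occurs → does not occur.
Safety chain down [AND]: A hydraulic pack is inoperative=not, Safety PLC is down=occurs, Left encoder is out=occurs → not all inputs occur → does not occur.
Wind turbine shutdown fails [OR]: Pitch system fails=not, Rotor brake down=not, Safety chain down=not, Left yaw brake 2 stuck=not → no input occurs → does not occur.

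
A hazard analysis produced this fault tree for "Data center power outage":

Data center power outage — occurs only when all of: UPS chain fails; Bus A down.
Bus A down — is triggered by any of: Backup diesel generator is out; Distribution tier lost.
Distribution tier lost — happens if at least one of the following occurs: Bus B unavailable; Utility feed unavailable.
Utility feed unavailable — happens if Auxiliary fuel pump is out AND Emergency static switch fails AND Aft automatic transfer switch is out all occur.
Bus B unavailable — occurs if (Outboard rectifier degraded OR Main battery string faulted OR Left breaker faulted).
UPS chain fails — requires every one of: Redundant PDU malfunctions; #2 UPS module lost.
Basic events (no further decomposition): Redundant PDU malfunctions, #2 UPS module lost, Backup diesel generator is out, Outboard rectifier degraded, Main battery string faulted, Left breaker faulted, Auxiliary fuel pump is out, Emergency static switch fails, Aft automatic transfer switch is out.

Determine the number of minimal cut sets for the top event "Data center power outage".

UPS chain fails [AND]: one cut set from each child combined → 1 × 1 = 1 cut set(s).
Bus B unavailable [OR]: union of children's cut sets → 3 cut set(s).
Utility feed unavailable [AND]: one cut set from each child combined → 1 × 1 × 1 = 1 cut set(s).
Distribution tier lost [OR]: union of children's cut sets → 4 cut set(s).
Bus A down [OR]: union of children's cut sets → 5 cut set(s).
Data center power outage [AND]: one cut set from each child combined → 1 × 5 = 5 cut set(s).
Minimal cut sets: {#2 UPS module lost, Backup diesel generator is out, Redundant PDU malfunctions}; {#2 UPS module lost, Outboard rectifier degraded, Redundant PDU malfunctions}; {#2 UPS module lost, Main battery string faulted, Redundant PDU malfunctions}; {#2 UPS module lost, Left breaker faulted, Redundant PDU malfunctions}; {#2 UPS module lost, Aft automatic transfer switch is out, Auxiliary fuel pump is out, Emergency static switch fails, Redundant PDU malfunctions}.

5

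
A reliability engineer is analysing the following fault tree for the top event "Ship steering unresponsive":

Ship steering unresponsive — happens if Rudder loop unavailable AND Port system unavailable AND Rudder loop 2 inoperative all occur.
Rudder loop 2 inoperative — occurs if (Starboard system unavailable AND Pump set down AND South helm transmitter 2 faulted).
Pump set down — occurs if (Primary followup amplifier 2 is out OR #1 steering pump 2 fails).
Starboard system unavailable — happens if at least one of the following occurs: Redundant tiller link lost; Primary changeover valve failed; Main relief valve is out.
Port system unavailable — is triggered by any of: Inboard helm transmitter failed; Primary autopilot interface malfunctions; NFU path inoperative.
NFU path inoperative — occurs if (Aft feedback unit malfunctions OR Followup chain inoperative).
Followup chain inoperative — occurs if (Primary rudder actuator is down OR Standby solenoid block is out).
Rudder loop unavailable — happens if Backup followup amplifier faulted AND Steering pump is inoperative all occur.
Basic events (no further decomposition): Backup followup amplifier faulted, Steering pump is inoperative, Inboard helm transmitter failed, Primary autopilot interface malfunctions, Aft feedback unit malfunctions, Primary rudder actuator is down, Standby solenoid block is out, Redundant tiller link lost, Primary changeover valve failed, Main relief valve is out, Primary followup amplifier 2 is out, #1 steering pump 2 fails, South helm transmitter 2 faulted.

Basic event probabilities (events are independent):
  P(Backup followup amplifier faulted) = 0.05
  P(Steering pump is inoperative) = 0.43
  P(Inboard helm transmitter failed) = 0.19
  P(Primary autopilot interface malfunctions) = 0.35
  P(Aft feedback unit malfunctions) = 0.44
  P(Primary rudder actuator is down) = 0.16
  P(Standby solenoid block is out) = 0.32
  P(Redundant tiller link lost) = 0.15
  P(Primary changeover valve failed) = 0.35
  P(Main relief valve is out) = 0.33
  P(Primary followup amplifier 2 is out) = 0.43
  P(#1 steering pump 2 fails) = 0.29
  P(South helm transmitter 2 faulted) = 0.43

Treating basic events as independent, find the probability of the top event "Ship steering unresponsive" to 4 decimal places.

P(Rudder loop unavailable) [AND] = 0.05 × 0.43 = 0.021500
P(Followup chain inoperative) [OR] = 1 − (1−0.16) × (1−0.32) = 0.428800
P(NFU path inoperative) [OR] = 1 − (1−0.44) × (1−0.428800) = 0.680128
P(Port system unavailable) [OR] = 1 − (1−0.19) × (1−0.35) × (1−0.680128) = 0.831587
P(Starboard system unavailable) [OR] = 1 − (1−0.15) × (1−0.35) × (1−0.33) = 0.629825
P(Pump set down) [OR] = 1 − (1−0.43) × (1−0.29) = 0.595300
P(Rudder loop 2 inoperative) [AND] = 0.629825 × 0.595300 × 0.43 = 0.161222
P(Ship steering unresponsive) [AND] = 0.021500 × 0.831587 × 0.161222 = 0.002883
Rounded to 4 decimal places: P(Ship steering unresponsive) ≈ 0.0029.

0.0029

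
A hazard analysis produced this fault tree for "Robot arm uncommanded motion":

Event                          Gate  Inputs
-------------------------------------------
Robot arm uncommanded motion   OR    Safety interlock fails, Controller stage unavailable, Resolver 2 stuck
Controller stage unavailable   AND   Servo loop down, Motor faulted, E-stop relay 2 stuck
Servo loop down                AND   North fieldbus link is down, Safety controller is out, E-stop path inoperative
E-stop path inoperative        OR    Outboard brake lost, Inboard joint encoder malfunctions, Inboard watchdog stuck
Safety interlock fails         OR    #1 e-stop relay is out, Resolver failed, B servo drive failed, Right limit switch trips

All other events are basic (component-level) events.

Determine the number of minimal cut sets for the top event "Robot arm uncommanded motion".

Safety interlock fails [OR]: union of children's cut sets → 4 cut set(s).
E-stop path inoperative [OR]: union of children's cut sets → 3 cut set(s).
Servo loop down [AND]: one cut set from each child combined → 1 × 1 × 3 = 3 cut set(s).
Controller stage unavailable [AND]: one cut set from each child combined → 3 × 1 × 1 = 3 cut set(s).
Robot arm uncommanded motion [OR]: union of children's cut sets → 8 cut set(s).
Minimal cut sets: {#1 e-stop relay is out}; {Resolver failed}; {B servo drive failed}; {Right limit switch trips}; {E-stop relay 2 stuck, Motor faulted, North fieldbus link is down, Outboard brake lost, Safety controller is out}; {E-stop relay 2 stuck, Inboard joint encoder malfunctions, Motor faulted, North fieldbus link is down, Safety controller is out}; {E-stop relay 2 stuck, Inboard watchdog stuck, Motor faulted, North fieldbus link is down, Safety controller is out}; {Resolver 2 stuck}.

8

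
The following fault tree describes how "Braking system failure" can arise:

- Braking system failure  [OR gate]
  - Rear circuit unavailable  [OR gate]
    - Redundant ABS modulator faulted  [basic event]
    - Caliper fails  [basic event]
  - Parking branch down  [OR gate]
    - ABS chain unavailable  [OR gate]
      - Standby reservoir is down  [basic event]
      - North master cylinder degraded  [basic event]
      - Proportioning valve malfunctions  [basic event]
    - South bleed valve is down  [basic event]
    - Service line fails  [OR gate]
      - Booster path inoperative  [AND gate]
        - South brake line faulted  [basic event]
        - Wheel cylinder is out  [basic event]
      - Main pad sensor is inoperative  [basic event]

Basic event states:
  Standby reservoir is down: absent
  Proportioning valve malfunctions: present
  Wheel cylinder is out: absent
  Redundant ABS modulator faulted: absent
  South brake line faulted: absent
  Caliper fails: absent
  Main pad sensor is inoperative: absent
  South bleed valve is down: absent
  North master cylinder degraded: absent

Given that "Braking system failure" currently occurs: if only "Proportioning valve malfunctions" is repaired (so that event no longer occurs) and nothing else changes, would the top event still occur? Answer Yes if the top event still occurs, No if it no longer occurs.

Counterfactual: set "Proportioning valve malfunctions" to not occurred.
Rear circuit unavailable [OR]: Redundant ABS modulator faulted=not, Caliper fails=not → no input occurs → does not occur.
ABS chain unavailable [OR]: Standby reservoir is down=not, North master cylinder degraded=not, Proportioning valve malfunctions=not → no input occurs → does not occur.
Booster path inoperative [AND]: South brake line faulted=not, Wheel cylinder is out=not → not all inputs occur → does not occur.
Service line fails [OR]: Booster path inoperative=not, Main pad sensor is inoperative=not → no input occurs → does not occur.
Parking branch down [OR]: ABS chain unavailable=not, South bleed valve is down=not, Service line fails=not → no input occurs → does not occur.
Braking system failure [OR]: Rear circuit unavailable=not, Parking branch down=not → no input occurs → does not occur.

No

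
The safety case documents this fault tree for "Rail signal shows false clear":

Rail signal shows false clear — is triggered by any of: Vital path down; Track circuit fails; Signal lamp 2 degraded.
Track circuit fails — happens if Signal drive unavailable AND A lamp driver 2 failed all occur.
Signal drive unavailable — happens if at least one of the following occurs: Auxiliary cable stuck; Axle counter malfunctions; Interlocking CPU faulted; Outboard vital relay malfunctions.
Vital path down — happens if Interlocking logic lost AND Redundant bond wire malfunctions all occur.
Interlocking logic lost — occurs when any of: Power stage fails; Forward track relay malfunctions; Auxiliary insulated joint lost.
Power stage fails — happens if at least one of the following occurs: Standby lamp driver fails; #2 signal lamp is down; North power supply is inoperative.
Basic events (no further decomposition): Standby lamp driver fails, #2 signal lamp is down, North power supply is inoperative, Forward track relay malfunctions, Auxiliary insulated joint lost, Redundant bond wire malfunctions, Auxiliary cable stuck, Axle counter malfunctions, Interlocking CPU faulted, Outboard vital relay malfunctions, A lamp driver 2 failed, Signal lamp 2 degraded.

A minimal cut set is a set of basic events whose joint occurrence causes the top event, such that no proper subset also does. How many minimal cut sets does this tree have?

Power stage fails [OR]: union of children's cut sets → 3 cut set(s).
Interlocking logic lost [OR]: union of children's cut sets → 5 cut set(s).
Vital path down [AND]: one cut set from each child combined → 5 × 1 = 5 cut set(s).
Signal drive unavailable [OR]: union of children's cut sets → 4 cut set(s).
Track circuit fails [AND]: one cut set from each child combined → 4 × 1 = 4 cut set(s).
Rail signal shows false clear [OR]: union of children's cut sets → 10 cut set(s).
Minimal cut sets: {Redundant bond wire malfunctions, Standby lamp driver fails}; {#2 signal lamp is down, Redundant bond wire malfunctions}; {North power supply is inoperative, Redundant bond wire malfunctions}; {Forward track relay malfunctions, Redundant bond wire malfunctions}; {Auxiliary insulated joint lost, Redundant bond wire malfunctions}; {A lamp driver 2 failed, Auxiliary cable stuck}; {A lamp driver 2 failed, Axle counter malfunctions}; {A lamp driver 2 failed, Interlocking CPU faulted}; {A lamp driver 2 failed, Outboard vital relay malfunctions}; {Signal lamp 2 degraded}.

10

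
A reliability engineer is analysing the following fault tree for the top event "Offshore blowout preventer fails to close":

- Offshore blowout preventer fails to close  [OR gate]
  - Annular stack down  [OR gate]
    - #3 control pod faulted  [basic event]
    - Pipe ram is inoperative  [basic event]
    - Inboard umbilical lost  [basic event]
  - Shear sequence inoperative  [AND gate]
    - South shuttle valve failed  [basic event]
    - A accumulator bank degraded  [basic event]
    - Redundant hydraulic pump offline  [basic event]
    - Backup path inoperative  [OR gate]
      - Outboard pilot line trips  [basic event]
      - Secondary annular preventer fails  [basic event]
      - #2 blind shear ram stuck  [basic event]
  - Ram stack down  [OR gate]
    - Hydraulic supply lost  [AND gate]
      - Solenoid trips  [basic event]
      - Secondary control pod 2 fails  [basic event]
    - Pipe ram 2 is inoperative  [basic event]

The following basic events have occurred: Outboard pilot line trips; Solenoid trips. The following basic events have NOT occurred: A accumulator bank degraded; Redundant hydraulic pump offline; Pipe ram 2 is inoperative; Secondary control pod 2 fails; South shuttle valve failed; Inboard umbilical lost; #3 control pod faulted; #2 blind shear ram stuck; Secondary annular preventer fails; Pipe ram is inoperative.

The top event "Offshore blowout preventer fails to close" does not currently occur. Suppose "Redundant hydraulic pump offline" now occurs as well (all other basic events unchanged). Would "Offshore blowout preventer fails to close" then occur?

No

Counterfactual: set "Redundant hydraulic pump offline" to occurred.
Annular stack down [OR]: #3 control pod faulted=not, Pipe ram is inoperative=not, Inboard umbilical lost=not → no input occurs → does not occur.
Backup path inoperative [OR]: Outboard pilot line trips=occurs, Secondary annular preventer fails=not, #2 blind shear ram stuck=not → at least one input occurs → occurs.
Shear sequence inoperative [AND]: South shuttle valve failed=not, A accumulator bank degraded=not, Redundant hydraulic pump offline=occurs, Backup path inoperative=occurs → not all inputs occur → does not occur.
Hydraulic supply lost [AND]: Solenoid trips=occurs, Secondary control pod 2 fails=not → not all inputs occur → does not occur.
Ram stack down [OR]: Hydraulic supply lost=not, Pipe ram 2 is inoperative=not → no input occurs → does not occur.
Offshore blowout preventer fails to close [OR]: Annular stack down=not, Shear sequence inoperative=not, Ram stack down=not → no input occurs → does not occur.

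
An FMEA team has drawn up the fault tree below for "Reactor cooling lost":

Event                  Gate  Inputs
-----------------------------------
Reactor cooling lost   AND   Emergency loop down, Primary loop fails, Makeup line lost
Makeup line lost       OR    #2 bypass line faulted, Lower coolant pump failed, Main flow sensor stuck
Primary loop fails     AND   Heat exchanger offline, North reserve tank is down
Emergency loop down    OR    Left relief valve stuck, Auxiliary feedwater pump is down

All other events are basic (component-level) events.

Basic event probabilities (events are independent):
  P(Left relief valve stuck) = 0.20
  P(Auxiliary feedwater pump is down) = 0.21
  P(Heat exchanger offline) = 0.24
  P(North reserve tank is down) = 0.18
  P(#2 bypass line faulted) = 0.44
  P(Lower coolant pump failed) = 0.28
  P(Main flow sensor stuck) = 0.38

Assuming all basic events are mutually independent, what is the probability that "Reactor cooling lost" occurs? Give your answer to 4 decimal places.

0.0119

P(Emergency loop down) [OR] = 1 − (1−0.20) × (1−0.21) = 0.368000
P(Primary loop fails) [AND] = 0.24 × 0.18 = 0.043200
P(Makeup line lost) [OR] = 1 − (1−0.44) × (1−0.28) × (1−0.38) = 0.750016
P(Reactor cooling lost) [AND] = 0.368000 × 0.043200 × 0.750016 = 0.011923
Rounded to 4 decimal places: P(Reactor cooling lost) ≈ 0.0119.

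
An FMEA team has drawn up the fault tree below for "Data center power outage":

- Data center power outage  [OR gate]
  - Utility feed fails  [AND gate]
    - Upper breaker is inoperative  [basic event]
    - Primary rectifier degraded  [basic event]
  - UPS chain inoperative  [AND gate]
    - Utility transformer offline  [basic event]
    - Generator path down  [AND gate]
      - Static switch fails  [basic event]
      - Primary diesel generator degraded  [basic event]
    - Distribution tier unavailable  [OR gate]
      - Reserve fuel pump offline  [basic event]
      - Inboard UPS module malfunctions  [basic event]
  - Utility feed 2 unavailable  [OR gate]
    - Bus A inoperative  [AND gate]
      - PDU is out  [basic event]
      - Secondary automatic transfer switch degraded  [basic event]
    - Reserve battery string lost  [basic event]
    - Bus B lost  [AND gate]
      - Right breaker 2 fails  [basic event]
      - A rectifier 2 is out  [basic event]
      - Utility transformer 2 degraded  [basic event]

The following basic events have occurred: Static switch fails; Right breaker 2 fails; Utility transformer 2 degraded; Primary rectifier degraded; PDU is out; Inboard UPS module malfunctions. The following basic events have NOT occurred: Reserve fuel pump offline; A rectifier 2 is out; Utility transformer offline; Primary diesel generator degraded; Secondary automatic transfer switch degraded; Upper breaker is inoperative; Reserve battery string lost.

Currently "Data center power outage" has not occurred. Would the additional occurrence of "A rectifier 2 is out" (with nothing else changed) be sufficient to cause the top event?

Counterfactual: set "A rectifier 2 is out" to occurred.
Utility feed fails [AND]: Upper breaker is inoperative=not, Primary rectifier degraded=occurs → not all inputs occur → does not occur.
Generator path down [AND]: Static switch fails=occurs, Primary diesel generator degraded=not → not all inputs occur → does not occur.
Distribution tier unavailable [OR]: Reserve fuel pump offline=not, Inboard UPS module malfunctions=occurs → at least one input occurs → occurs.
UPS chain inoperative [AND]: Utility transformer offline=not, Generator path down=not, Distribution tier unavailable=occurs → not all inputs occur → does not occur.
Bus A inoperative [AND]: PDU is out=occurs, Secondary automatic transfer switch degraded=not → not all inputs occur → does not occur.
Bus B lost [AND]: Right breaker 2 fails=occurs, A rectifier 2 is out=occurs, Utility transformer 2 degraded=occurs → all inputs occur → occurs.
Utility feed 2 unavailable [OR]: Bus A inoperative=not, Reserve battery string lost=not, Bus B lost=occurs → at least one input occurs → occurs.
Data center power outage [OR]: Utility feed fails=not, UPS chain inoperative=not, Utility feed 2 unavailable=occurs → at least one input occurs → occurs.

Yes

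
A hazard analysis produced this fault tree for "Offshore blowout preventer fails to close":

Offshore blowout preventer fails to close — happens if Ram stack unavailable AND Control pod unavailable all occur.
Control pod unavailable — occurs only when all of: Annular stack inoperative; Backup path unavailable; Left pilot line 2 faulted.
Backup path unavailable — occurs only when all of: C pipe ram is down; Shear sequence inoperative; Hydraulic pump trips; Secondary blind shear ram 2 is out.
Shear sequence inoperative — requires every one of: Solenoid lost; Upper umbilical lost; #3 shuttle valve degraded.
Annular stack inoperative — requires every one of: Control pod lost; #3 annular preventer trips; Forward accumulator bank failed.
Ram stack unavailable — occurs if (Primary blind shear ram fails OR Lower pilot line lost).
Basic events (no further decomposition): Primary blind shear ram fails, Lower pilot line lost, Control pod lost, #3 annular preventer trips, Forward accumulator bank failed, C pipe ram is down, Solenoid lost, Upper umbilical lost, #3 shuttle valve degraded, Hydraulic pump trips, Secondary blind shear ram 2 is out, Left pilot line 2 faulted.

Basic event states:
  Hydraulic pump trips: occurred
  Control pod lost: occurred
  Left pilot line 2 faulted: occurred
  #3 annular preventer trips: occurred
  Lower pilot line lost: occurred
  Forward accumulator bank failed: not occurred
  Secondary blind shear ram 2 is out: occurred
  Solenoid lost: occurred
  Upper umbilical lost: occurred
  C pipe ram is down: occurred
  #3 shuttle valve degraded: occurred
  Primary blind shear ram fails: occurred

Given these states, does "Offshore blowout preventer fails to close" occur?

No

Ram stack unavailable [OR]: Primary blind shear ram fails=occurs, Lower pilot line lost=occurs → at least one input occurs → occurs.
Annular stack inoperative [AND]: Control pod lost=occurs, #3 annular preventer trips=occurs, Forward accumulator bank failed=not → not all inputs occur → does not occur.
Shear sequence inoperative [AND]: Solenoid lost=occurs, Upper umbilical lost=occurs, #3 shuttle valve degraded=occurs → all inputs occur → occurs.
Backup path unavailable [AND]: C pipe ram is down=occurs, Shear sequence inoperative=occurs, Hydraulic pump trips=occurs, Secondary blind shear ram 2 is out=occurs → all inputs occur → occurs.
Control pod unavailable [AND]: Annular stack inoperative=not, Backup path unavailable=occurs, Left pilot line 2 faulted=occurs → not all inputs occur → does not occur.
Offshore blowout preventer fails to close [AND]: Ram stack unavailable=occurs, Control pod unavailable=not → not all inputs occur → does not occur.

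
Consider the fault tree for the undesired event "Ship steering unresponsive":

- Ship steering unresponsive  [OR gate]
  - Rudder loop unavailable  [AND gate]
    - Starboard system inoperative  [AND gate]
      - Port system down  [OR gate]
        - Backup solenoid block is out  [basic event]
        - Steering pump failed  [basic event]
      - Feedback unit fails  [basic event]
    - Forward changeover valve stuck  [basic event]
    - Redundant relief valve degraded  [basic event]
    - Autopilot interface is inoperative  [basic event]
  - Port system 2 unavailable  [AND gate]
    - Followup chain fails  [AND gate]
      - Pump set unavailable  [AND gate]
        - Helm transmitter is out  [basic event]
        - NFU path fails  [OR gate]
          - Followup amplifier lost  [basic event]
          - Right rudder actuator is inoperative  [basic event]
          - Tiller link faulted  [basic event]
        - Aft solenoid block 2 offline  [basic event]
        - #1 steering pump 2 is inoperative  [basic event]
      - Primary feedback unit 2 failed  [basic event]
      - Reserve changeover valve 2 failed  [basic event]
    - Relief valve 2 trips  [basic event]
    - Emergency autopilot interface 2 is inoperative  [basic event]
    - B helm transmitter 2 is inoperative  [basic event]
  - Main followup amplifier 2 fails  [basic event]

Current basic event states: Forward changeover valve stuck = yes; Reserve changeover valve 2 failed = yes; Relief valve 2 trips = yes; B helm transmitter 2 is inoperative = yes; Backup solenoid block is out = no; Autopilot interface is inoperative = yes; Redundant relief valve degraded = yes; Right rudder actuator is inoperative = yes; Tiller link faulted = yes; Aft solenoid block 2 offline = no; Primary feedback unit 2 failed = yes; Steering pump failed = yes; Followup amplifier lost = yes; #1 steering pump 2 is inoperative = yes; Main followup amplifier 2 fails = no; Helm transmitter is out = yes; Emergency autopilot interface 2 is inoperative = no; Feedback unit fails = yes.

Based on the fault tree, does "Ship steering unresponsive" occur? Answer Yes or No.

Port system down [OR]: Backup solenoid block is out=not, Steering pump failed=occurs → at least one input occurs → occurs.
Starboard system inoperative [AND]: Port system down=occurs, Feedback unit fails=occurs → all inputs occur → occurs.
Rudder loop unavailable [AND]: Starboard system inoperative=occurs, Forward changeover valve stuck=occurs, Redundant relief valve degraded=occurs, Autopilot interface is inoperative=occurs → all inputs occur → occurs.
NFU path fails [OR]: Followup amplifier lost=occurs, Right rudder actuator is inoperative=occurs, Tiller link faulted=occurs → at least one input occurs → occurs.
Pump set unavailable [AND]: Helm transmitter is out=occurs, NFU path fails=occurs, Aft solenoid block 2 offline=not, #1 steering pump 2 is inoperative=occurs → not all inputs occur → does not occur.
Followup chain fails [AND]: Pump set unavailable=not, Primary feedback unit 2 failed=occurs, Reserve changeover valve 2 failed=occurs → not all inputs occur → does not occur.
Port system 2 unavailable [AND]: Followup chain fails=not, Relief valve 2 trips=occurs, Emergency autopilot interface 2 is inoperative=not, B helm transmitter 2 is inoperative=occurs → not all inputs occur → does not occur.
Ship steering unresponsive [OR]: Rudder loop unavailable=occurs, Port system 2 unavailable=not, Main followup amplifier 2 fails=not → at least one input occurs → occurs.

Yes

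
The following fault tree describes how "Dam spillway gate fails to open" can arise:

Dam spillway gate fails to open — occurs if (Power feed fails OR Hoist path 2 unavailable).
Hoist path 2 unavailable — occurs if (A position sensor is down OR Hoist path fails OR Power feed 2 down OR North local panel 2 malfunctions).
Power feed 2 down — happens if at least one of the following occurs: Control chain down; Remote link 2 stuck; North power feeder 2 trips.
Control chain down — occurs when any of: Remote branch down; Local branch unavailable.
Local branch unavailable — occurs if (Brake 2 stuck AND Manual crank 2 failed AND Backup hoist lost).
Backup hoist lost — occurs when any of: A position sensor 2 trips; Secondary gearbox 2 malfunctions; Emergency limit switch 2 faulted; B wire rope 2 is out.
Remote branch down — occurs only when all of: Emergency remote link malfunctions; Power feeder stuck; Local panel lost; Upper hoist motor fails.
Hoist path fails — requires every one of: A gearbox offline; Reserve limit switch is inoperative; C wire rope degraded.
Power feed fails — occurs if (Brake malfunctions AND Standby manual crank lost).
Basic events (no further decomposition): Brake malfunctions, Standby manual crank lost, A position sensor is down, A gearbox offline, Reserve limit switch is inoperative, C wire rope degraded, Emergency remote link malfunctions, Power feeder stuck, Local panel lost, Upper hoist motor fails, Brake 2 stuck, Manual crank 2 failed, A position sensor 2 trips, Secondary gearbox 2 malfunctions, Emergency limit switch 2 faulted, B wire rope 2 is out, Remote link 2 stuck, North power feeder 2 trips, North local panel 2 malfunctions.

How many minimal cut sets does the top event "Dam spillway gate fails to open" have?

Power feed fails [AND]: one cut set from each child combined → 1 × 1 = 1 cut set(s).
Hoist path fails [AND]: one cut set from each child combined → 1 × 1 × 1 = 1 cut set(s).
Remote branch down [AND]: one cut set from each child combined → 1 × 1 × 1 × 1 = 1 cut set(s).
Backup hoist lost [OR]: union of children's cut sets → 4 cut set(s).
Local branch unavailable [AND]: one cut set from each child combined → 1 × 1 × 4 = 4 cut set(s).
Control chain down [OR]: union of children's cut sets → 5 cut set(s).
Power feed 2 down [OR]: union of children's cut sets → 7 cut set(s).
Hoist path 2 unavailable [OR]: union of children's cut sets → 10 cut set(s).
Dam spillway gate fails to open [OR]: union of children's cut sets → 11 cut set(s).

11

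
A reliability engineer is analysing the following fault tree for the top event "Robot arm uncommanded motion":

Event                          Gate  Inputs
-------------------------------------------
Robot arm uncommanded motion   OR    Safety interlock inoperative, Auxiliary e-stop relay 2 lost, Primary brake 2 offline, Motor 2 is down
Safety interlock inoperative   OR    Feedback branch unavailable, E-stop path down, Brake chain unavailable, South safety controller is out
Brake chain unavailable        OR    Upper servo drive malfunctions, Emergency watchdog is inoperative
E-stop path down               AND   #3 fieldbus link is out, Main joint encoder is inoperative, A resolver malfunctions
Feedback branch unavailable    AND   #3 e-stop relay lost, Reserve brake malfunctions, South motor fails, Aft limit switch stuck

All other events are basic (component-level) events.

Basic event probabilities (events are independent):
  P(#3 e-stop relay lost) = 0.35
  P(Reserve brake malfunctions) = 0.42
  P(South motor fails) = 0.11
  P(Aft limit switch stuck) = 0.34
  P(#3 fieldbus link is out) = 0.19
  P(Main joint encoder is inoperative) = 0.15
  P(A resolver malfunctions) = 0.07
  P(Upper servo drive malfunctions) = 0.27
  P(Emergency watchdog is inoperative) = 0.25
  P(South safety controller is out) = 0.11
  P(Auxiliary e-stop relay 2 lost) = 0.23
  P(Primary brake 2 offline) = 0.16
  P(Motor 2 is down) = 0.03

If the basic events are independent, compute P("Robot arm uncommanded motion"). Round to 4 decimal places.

0.6966

P(Feedback branch unavailable) [AND] = 0.35 × 0.42 × 0.11 × 0.34 = 0.005498
P(E-stop path down) [AND] = 0.19 × 0.15 × 0.07 = 0.001995
P(Brake chain unavailable) [OR] = 1 − (1−0.27) × (1−0.25) = 0.452500
P(Safety interlock inoperative) [OR] = 1 − (1−0.005498) × (1−0.001995) × (1−0.452500) × (1−0.11) = 0.516371
P(Robot arm uncommanded motion) [OR] = 1 − (1−0.516371) × (1−0.23) × (1−0.16) × (1−0.03) = 0.696573
Rounded to 4 decimal places: P(Robot arm uncommanded motion) ≈ 0.6966.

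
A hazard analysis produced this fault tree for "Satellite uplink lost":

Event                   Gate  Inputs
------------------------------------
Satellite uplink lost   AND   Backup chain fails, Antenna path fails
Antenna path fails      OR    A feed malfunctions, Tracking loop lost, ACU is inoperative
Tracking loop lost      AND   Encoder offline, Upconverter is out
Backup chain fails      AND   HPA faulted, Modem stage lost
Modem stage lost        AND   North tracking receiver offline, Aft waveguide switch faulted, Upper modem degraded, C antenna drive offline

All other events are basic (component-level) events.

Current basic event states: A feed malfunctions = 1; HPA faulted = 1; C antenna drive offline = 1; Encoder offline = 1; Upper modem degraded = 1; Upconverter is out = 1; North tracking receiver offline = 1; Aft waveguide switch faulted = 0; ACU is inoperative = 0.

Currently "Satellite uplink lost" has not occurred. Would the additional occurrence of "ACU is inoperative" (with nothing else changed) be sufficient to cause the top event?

Counterfactual: set "ACU is inoperative" to occurred.
Modem stage lost [AND]: North tracking receiver offline=occurs, Aft waveguide switch faulted=not, Upper modem degraded=occurs, C antenna drive offline=occurs → not all inputs occur → does not occur.
Backup chain fails [AND]: HPA faulted=occurs, Modem stage lost=not → not all inputs occur → does not occur.
Tracking loop lost [AND]: Encoder offline=occurs, Upconverter is out=occurs → all inputs occur → occurs.
Antenna path fails [OR]: A feed malfunctions=occurs, Tracking loop lost=occurs, ACU is inoperative=occurs → at least one input occurs → occurs.
Satellite uplink lost [AND]: Backup chain fails=not, Antenna path fails=occurs → not all inputs occur → does not occur.

No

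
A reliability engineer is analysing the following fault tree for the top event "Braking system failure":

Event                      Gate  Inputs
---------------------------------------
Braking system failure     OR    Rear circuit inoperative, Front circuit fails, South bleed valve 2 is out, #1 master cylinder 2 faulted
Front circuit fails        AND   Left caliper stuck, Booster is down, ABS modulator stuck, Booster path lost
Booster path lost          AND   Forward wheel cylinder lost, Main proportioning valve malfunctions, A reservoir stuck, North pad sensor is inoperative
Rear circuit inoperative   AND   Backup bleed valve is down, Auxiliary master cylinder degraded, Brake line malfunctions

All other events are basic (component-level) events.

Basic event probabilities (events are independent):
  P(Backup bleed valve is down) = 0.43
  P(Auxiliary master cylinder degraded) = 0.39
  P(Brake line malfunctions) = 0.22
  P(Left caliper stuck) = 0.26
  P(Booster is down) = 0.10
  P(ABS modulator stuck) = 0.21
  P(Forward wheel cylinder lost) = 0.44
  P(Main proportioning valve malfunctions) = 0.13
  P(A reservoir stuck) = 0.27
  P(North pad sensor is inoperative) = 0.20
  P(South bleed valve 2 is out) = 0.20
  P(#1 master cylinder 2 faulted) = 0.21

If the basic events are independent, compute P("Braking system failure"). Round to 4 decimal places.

P(Rear circuit inoperative) [AND] = 0.43 × 0.39 × 0.22 = 0.036894
P(Booster path lost) [AND] = 0.44 × 0.13 × 0.27 × 0.20 = 0.003089
P(Front circuit fails) [AND] = 0.26 × 0.10 × 0.21 × 0.003089 = 0.000017
P(Braking system failure) [OR] = 1 − (1−0.036894) × (1−0.000017) × (1−0.20) × (1−0.21) = 0.391327
Rounded to 4 decimal places: P(Braking system failure) ≈ 0.3913.

0.3913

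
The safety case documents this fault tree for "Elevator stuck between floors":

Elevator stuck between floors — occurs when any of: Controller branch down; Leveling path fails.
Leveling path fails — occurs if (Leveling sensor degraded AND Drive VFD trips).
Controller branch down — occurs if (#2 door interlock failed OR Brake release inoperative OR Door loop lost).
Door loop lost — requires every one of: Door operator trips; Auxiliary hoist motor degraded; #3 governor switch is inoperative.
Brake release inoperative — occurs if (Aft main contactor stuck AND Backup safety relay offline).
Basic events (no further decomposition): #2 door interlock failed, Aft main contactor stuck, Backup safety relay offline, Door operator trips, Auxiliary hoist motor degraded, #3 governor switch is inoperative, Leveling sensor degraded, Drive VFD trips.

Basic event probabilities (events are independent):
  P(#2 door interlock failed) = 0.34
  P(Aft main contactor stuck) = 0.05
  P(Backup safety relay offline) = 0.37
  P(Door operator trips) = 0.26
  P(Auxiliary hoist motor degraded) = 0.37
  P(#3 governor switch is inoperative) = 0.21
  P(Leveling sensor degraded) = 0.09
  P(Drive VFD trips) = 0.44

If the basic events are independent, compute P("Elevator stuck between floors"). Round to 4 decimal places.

0.3904

P(Brake release inoperative) [AND] = 0.05 × 0.37 = 0.018500
P(Door loop lost) [AND] = 0.26 × 0.37 × 0.21 = 0.020202
P(Controller branch down) [OR] = 1 − (1−0.34) × (1−0.018500) × (1−0.020202) = 0.365297
P(Leveling path fails) [AND] = 0.09 × 0.44 = 0.039600
P(Elevator stuck between floors) [OR] = 1 − (1−0.365297) × (1−0.039600) = 0.390431
Rounded to 4 decimal places: P(Elevator stuck between floors) ≈ 0.3904.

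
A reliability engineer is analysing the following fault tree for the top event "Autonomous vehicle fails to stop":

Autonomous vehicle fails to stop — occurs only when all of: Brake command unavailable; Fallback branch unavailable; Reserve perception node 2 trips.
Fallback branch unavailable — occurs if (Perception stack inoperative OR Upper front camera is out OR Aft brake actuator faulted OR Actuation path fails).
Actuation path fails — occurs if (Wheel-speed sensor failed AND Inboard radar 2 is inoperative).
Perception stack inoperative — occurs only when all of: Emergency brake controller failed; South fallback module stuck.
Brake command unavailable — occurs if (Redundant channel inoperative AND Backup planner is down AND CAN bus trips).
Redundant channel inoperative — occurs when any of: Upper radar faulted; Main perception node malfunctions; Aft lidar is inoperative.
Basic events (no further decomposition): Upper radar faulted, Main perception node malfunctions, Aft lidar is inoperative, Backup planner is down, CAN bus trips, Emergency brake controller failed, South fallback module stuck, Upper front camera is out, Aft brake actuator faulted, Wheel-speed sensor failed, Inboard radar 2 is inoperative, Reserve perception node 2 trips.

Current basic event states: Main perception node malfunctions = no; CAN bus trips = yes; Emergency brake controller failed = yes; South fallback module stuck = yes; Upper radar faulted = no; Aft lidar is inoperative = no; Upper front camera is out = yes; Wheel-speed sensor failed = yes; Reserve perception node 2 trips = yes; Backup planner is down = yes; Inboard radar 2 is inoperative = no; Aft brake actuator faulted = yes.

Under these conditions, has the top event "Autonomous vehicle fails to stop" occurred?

Redundant channel inoperative [OR]: Upper radar faulted=not, Main perception node malfunctions=not, Aft lidar is inoperative=not → no input occurs → does not occur.
Brake command unavailable [AND]: Redundant channel inoperative=not, Backup planner is down=occurs, CAN bus trips=occurs → not all inputs occur → does not occur.
Perception stack inoperative [AND]: Emergency brake controller failed=occurs, South fallback module stuck=occurs → all inputs occur → occurs.
Actuation path fails [AND]: Wheel-speed sensor failed=occurs, Inboard radar 2 is inoperative=not → not all inputs occur → does not occur.
Fallback branch unavailable [OR]: Perception stack inoperative=occurs, Upper front camera is out=occurs, Aft brake actuator faulted=occurs, Actuation path fails=not → at least one input occurs → occurs.
Autonomous vehicle fails to stop [AND]: Brake command unavailable=not, Fallback branch unavailable=occurs, Reserve perception node 2 trips=occurs → not all inputs occur → does not occur.

No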